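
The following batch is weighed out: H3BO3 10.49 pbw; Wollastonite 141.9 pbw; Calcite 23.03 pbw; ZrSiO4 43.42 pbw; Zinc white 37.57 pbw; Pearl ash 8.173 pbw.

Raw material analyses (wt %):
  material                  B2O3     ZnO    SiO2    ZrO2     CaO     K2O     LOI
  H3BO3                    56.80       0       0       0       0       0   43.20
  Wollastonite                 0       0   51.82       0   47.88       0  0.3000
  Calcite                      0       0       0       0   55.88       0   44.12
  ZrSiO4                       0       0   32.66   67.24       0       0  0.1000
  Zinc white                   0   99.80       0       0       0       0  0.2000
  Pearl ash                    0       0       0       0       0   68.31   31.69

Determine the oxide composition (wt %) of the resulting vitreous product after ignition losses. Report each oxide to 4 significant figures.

Glass mass = 246.8 pbw (batch 264.6 − LOI 17.83).
Composition: B2O3 2.415%, ZnO 15.20%, SiO2 35.55%, ZrO2 11.83%, CaO 32.75%, K2O 2.263%

Mid-chain values are printed rounded off to 4 significant figures as written — the whole derivation runs at full precision in every operation. Every reported number is rounded only once — all derived quantities are carried from the weighed amounts on 246.8 pbw of glass in exact precision (net glass mass, totals, six oxide percentages, LOI, yield), exactly as printed in the problem or answer text.
What the batch supplies per oxide:
  B2O3: 10.49·0.5680 = 5.958 pbw
  ZnO: 37.57·0.9980 = 37.49 pbw
  SiO2: 141.9·0.5182 + 43.42·0.3266 = 87.71 pbw
  ZrO2: 43.42·0.6724 = 29.20 pbw
  CaO: 141.9·0.4788 + 23.03·0.5588 = 80.81 pbw
  K2O: 8.173·0.6831 = 5.583 pbw
LOI: 10.49·0.4320 + 141.9·0.003000 + 23.03·0.4412 + 43.42·0.001000 + 37.57·0.002000 + 8.173·0.3169 = 17.83 pbw
The glass mass, total less LOI, = 264.6 − 17.83 = 246.8 pbw (equal to the oxide-mass sum)
percent by weight: oxide/glass ×100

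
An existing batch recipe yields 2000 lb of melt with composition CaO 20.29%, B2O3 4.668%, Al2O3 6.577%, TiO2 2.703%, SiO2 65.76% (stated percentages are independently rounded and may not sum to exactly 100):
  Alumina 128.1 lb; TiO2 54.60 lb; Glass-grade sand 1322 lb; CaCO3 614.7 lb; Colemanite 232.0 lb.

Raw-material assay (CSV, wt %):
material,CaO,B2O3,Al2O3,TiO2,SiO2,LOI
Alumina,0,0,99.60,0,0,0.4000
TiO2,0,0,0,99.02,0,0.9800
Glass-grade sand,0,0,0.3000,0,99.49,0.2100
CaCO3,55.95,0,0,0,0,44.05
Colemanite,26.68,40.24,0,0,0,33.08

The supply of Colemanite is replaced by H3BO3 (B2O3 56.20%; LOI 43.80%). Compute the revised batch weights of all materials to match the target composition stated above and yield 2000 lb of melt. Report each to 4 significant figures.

Exact precision is carried from start to finish; values along the way are shown rounded off to 4 significant figures on the page; every reported figure is rounded only once — derived quantities, which include the five compositions, glass mass, ignition loss, totals, yield, are re-derived in full float precision, precisely as stated by the problem or answer text, from the batch weights per 2000 lb of glass.
Oxide mass targets, per 2000 lb melt:
  CaO: 20.29% × 2000 = 405.8 lb
  B2O3: 4.668% × 2000 = 93.36 lb
  Al2O3: 6.577% × 2000 = 131.5 lb
  TiO2: 2.703% × 2000 = 54.06 lb
  SiO2: 65.76% × 2000 = 1315 lb
Mass-balance tally per oxide per the reported batch figures, for the quoted basis mass (each sum matches its target mass modulo rounding of the values):
  CaO: 725.3·0.5595 = 405.8 lb (target 405.8 lb)
  B2O3: 166.1·0.5620 = 93.35 lb (target 93.36 lb)
  Al2O3: 128.1·0.9960 + 1322·0.003000 = 131.6 lb (target 131.5 lb)
  TiO2: 54.60·0.9902 = 54.06 lb (target 54.06 lb)
  SiO2: 1322·0.9949 = 1315 lb (target 1315 lb)
Glass mass check: batch total minus LOI = 2000 lb (summing oxide targets gives 2000 lb; the stated basis being 2000 lb — rounding explains the deltas).
Summing the batch: Σ batch = 2396 lb; Σ batch·LOI gives LOI loss = 396.1 lb; yield = glass ÷ total batch = 83.47%.

Revised batch per 2000 lb melt:
  Alumina: 128.1 lb
  TiO2: 54.60 lb
  Glass-grade sand: 1322 lb
  CaCO3: 725.3 lb
  H3BO3: 166.1 lb
Total batch = 2396 lb; LOI loss = 396.1 lb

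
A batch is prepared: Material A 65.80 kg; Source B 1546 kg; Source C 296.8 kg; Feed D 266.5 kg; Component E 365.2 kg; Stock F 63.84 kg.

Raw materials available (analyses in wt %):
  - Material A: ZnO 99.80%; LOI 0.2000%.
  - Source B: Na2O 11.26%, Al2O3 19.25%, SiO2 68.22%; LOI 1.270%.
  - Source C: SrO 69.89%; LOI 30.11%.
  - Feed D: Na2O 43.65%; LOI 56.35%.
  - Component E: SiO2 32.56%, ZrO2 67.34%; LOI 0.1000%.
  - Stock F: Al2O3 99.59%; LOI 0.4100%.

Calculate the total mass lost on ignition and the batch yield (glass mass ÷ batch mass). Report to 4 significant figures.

Mid-chain values appear, rounded to 4 significant figures, as written; full float precision is maintained through the solve. Exactly one rounding goes into each reported value. The derived quantities are rebuilt from the batch weights on 2344 kg of glass in full float precision (the yield, LOI, the six compositions, glass mass, the totals), exactly as printed in the problem or answer text.
Loss on ignition, line by line:
  Material A: 65.80 × 0.002000 = 0.1316 kg
  Source B: 1546 × 0.01270 = 19.63 kg
  Source C: 296.8 × 0.3011 = 89.37 kg
  Feed D: 266.5 × 0.5635 = 150.2 kg
  Component E: 365.2 × 0.001000 = 0.3652 kg
  Stock F: 63.84 × 0.004100 = 0.2617 kg
Total LOI = 259.9 kg
Glass = batch − LOI = 2604 − 259.9 = 2344 kg

LOI loss = 259.9 kg; glass = 2344 kg; yield = 90.02%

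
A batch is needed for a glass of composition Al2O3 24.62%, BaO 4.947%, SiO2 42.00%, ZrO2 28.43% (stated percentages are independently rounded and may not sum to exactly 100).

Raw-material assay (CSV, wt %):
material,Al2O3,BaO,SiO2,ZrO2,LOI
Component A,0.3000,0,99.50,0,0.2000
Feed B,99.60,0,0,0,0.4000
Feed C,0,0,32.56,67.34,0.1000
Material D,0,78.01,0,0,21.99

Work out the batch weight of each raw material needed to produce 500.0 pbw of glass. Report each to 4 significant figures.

All arithmetic maintains full float precision end to end; intermediates are shown, with 4-significant-figure rounding, on the page; every reported result includes exactly one rounding — the derived quantities are recomputed in full float precision (four oxide percentages, yield, totals, ignition loss, glass mass) from the batch weights per 500.0 pbw of glass, precisely as stated by problem or answer.
The oxide mass targets at 500.0 pbw glass:
  Al2O3: 24.62% × 500.0 = 123.1 pbw
  BaO: 4.947% × 500.0 = 24.74 pbw
  SiO2: 42.00% × 500.0 = 210.0 pbw
  ZrO2: 28.43% × 500.0 = 142.2 pbw
A balance pass over the oxides, applying the batch weights above, versus the basis set out (oxide sums agree with the targets net of answer rounding effects):
  Al2O3: 142.0·0.003000 + 123.2·0.9960 = 123.1 pbw (target 123.1 pbw)
  BaO: 31.71·0.7801 = 24.74 pbw (target 24.74 pbw)
  SiO2: 142.0·0.9950 + 211.1·0.3256 = 210.0 pbw (target 210.0 pbw)
  ZrO2: 211.1·0.6734 = 142.2 pbw (target 142.2 pbw)
Auditing the glass mass value: whole batch net of LOI = 500.0 pbw (the Σ of target masses is 500.0 pbw; with the basis standing at 500.0 pbw — deltas are rounding alone).
Total batch = Σ batch = 508.0 pbw; loss to ignition Σ batch·LOI = 7.961 pbw; the yield ratio, glass ÷ batch: 98.43%.

Batch per 500.0 pbw glass:
  Component A: 142.0 pbw
  Feed B: 123.2 pbw
  Feed C: 211.1 pbw
  Material D: 31.71 pbw
Total batch = 508.0 pbw; LOI loss = 7.961 pbw; yield = 98.43%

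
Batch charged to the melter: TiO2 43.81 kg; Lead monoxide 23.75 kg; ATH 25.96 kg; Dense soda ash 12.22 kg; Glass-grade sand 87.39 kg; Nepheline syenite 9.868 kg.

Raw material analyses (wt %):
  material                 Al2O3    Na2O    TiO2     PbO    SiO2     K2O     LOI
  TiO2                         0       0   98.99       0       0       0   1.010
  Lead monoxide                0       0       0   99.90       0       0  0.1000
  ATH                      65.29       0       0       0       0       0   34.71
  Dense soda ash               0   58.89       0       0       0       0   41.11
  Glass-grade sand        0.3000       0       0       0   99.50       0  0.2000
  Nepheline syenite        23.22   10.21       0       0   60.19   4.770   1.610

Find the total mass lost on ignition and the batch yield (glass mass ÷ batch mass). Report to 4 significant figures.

Full float precision is held throughout. In-progress results are shown with 4-significant-digit rounding across the worked steps — every reported value is rounded once only — all derived quantities, which include yield, the six compositions, the totals, glass mass, ignition loss, are computed in full float precision, exactly as printed in the problem or the answer, using the weight values on 188.2 kg of glass.
Per-material ignition loss:
  TiO2: 43.81 × 0.01010 = 0.4425 kg
  Lead monoxide: 23.75 × 0.001000 = 0.02375 kg
  ATH: 25.96 × 0.3471 = 9.011 kg
  Dense soda ash: 12.22 × 0.4111 = 5.024 kg
  Glass-grade sand: 87.39 × 0.002000 = 0.1748 kg
  Nepheline syenite: 9.868 × 0.01610 = 0.1589 kg
Total LOI = 14.83 kg
Glass = batch − LOI = 203.0 − 14.83 = 188.2 kg

LOI loss = 14.83 kg; glass = 188.2 kg; yield = 92.69%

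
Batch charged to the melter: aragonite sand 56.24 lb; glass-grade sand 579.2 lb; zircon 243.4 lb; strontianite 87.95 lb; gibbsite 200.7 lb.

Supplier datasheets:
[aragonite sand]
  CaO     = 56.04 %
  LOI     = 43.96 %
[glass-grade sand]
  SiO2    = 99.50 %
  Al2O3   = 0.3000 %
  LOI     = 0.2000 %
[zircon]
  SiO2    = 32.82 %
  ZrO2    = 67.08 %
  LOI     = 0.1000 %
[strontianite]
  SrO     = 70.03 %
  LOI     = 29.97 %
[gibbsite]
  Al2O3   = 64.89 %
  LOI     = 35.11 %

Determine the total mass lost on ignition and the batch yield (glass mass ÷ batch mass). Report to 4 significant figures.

All arithmetic holds full precision in all steps; rounding to 4 significant figures governs every intermediate as displayed. Every reported result is rounded a single time. All derived quantities are recomputed starting from the weights at 1045 lb of glass in exact precision (net glass mass, five oxide percentages, the yield, ignition loss, totals) precisely as stated by either problem or answer.
LOI of each material in turn:
  aragonite sand: 56.24 × 0.4396 = 24.72 lb
  glass-grade sand: 579.2 × 0.002000 = 1.158 lb
  zircon: 243.4 × 0.001000 = 0.2434 lb
  strontianite: 87.95 × 0.2997 = 26.36 lb
  gibbsite: 200.7 × 0.3511 = 70.47 lb
Total LOI = 122.9 lb
Glass = batch − LOI = 1167 − 122.9 = 1045 lb

LOI loss = 122.9 lb; glass = 1045 lb; yield = 89.47%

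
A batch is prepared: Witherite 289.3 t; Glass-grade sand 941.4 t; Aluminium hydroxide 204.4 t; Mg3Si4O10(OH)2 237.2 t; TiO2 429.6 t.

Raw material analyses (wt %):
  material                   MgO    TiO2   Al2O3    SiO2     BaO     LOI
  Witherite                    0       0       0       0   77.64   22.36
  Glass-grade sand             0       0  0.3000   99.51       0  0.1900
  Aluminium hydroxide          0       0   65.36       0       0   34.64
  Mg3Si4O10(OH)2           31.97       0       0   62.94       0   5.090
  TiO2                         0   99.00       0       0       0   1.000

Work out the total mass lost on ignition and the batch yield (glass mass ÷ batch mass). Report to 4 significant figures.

LOI loss = 153.6 t; glass = 1948 t; yield = 92.69%

The intermediate values are printed with 4-significant-figure rounding as written — full float precision is kept from first step to last — every reported figure is rounded only once — derived quantities (ignition loss, totals, the five compositions, the yield, net glass mass) are re-derived using the weight values for 1948 t of glass in full precision, as quoted within question or answer.
Per-material ignition loss:
  Witherite: 289.3 × 0.2236 = 64.69 t
  Glass-grade sand: 941.4 × 0.001900 = 1.789 t
  Aluminium hydroxide: 204.4 × 0.3464 = 70.80 t
  Mg3Si4O10(OH)2: 237.2 × 0.05090 = 12.07 t
  TiO2: 429.6 × 0.01000 = 4.296 t
Total LOI = 153.6 t
Glass = batch − LOI = 2102 − 153.6 = 1948 t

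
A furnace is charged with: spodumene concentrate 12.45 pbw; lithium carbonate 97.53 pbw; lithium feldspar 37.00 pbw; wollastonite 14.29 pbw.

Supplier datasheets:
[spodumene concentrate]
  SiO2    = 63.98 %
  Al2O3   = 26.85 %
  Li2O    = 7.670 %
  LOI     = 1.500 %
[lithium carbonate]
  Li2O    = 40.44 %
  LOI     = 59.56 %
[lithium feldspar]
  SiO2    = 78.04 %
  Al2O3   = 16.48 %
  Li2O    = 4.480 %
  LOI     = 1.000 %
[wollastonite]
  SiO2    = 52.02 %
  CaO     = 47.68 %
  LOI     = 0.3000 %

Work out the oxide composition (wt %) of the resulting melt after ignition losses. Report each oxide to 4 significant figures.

Mid-chain values are rounded to 4 significant digits as shown; the whole derivation keeps full precision from start to finish. A single rounding finalizes each reported number; the derived quantities (glass mass, four oxide percentages, LOI, yield, totals) are recomputed from the batch weights at 102.6 pbw of glass in full float precision as set out in question or answer.
Oxide-by-oxide delivered mass:
  SiO2: 12.45·0.6398 + 37.00·0.7804 + 14.29·0.5202 = 44.27 pbw
  Al2O3: 12.45·0.2685 + 37.00·0.1648 = 9.440 pbw
  Li2O: 12.45·0.07670 + 97.53·0.4044 + 37.00·0.04480 = 42.05 pbw
  CaO: 14.29·0.4768 = 6.813 pbw
LOI: 12.45·0.01500 + 97.53·0.5956 + 37.00·0.01000 + 14.29·0.003000 = 58.69 pbw
batch − LOI leaves glass = 161.3 − 58.69 = 102.6 pbw (consistent with Σ oxide mass)
wt %: oxide over glass, times 100

Glass mass = 102.6 pbw (batch 161.3 − LOI 58.69).
Composition: SiO2 43.16%, Al2O3 9.203%, Li2O 41.00%, CaO 6.642%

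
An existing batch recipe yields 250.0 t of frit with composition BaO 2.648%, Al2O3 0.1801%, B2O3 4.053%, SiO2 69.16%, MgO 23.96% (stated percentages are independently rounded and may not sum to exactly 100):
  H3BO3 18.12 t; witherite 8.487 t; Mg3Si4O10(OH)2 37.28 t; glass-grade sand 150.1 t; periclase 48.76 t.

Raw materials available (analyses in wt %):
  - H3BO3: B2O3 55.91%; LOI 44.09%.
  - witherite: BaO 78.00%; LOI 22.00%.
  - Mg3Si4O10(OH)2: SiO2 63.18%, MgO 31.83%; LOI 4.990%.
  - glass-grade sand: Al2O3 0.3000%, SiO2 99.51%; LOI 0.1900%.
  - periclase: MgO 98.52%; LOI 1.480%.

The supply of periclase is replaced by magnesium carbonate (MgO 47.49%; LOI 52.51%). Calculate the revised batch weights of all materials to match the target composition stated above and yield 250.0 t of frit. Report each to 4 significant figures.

Revised batch per 250.0 t frit:
  H3BO3: 18.12 t
  witherite: 8.487 t
  Mg3Si4O10(OH)2: 37.28 t
  glass-grade sand: 150.1 t
  magnesium carbonate: 101.1 t
Total batch = 315.1 t; LOI loss = 65.09 t

All internal work carries full precision at every stage — the intermediate values are printed, with 4-significant-digit rounding, as written — each reported value sees exactly one rounding — derived quantities (the five compositions, ignition loss, glass mass, yield, totals) are rebuilt starting from the weights per 250.0 t of glass in full float precision as written in the problem or answer text.
Oxide mass targets, per 250.0 t frit:
  BaO: 2.648% × 250.0 = 6.620 t
  Al2O3: 0.1801% × 250.0 = 0.4502 t
  B2O3: 4.053% × 250.0 = 10.13 t
  SiO2: 69.16% × 250.0 = 172.9 t
  MgO: 23.96% × 250.0 = 59.90 t
Checking each oxide sum with the batch weights as given, under the basis named above (sum by sum, the targets are met once rounding is allowed for):
  BaO: 8.487·0.7800 = 6.620 t (target 6.620 t)
  Al2O3: 150.1·0.003000 = 0.4503 t (target 0.4502 t)
  B2O3: 18.12·0.5591 = 10.13 t (target 10.13 t)
  SiO2: 37.28·0.6318 + 150.1·0.9951 = 172.9 t (target 172.9 t)
  MgO: 37.28·0.3183 + 101.1·0.4749 = 59.88 t (target 59.90 t)
Glass-mass closure: Σ batch − LOI loss = 250.0 t (summing oxide targets gives 250.0 t; with the basis standing at 250.0 t — any gap is answer rounding).
Summing the batch: Σ batch = 315.1 t; ignition loss, Σ(batch × LOI) = 65.09 t; yield = glass ÷ total batch = 79.34%.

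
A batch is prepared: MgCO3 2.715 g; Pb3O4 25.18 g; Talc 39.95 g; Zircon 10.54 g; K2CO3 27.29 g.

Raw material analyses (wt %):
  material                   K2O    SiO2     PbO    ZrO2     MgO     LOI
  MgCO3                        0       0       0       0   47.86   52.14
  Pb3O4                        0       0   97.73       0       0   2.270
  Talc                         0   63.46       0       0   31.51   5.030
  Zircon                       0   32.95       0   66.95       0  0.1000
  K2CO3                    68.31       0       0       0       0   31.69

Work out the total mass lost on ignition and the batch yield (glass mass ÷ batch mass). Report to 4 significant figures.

All arithmetic keeps exact precision through every step. Intermediates are printed with 4-significant-digit rounding alongside each step. A single rounding produces each reported result; derived quantities, including five oxide percentages, LOI, glass mass, yield, totals, are carried using the weight values on 93.02 g of glass in full precision, exactly as printed in the problem or the answer.
Each material's LOI contribution:
  MgCO3: 2.715 × 0.5214 = 1.416 g
  Pb3O4: 25.18 × 0.02270 = 0.5716 g
  Talc: 39.95 × 0.05030 = 2.009 g
  Zircon: 10.54 × 0.001000 = 0.01054 g
  K2CO3: 27.29 × 0.3169 = 8.648 g
Total LOI = 12.66 g
Glass = batch − LOI = 105.7 − 12.66 = 93.02 g

LOI loss = 12.66 g; glass = 93.02 g; yield = 88.02%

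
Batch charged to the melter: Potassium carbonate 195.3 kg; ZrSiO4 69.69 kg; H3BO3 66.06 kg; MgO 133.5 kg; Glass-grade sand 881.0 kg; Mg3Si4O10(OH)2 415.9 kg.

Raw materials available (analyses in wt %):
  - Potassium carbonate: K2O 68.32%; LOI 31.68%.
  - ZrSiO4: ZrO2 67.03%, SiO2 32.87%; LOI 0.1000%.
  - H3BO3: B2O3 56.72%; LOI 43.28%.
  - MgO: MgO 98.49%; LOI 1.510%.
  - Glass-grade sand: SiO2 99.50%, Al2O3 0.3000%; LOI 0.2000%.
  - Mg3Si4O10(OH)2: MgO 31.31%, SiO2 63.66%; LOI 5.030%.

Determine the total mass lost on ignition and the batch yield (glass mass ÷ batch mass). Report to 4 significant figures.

LOI loss = 115.2 kg; glass = 1646 kg; yield = 93.46%

Exact precision is held all the way through; intermediates are displayed rounded to four significant figures in the printout. Each reported result receives exactly one rounding. The derived quantities are carried in full float precision (the totals, the six compositions, yield, net glass mass, ignition loss) starting from the weights for 1646 kg of glass, as quoted within the problem or answer text.
Loss on ignition, line by line:
  Potassium carbonate: 195.3 × 0.3168 = 61.87 kg
  ZrSiO4: 69.69 × 0.001000 = 0.06969 kg
  H3BO3: 66.06 × 0.4328 = 28.59 kg
  MgO: 133.5 × 0.01510 = 2.016 kg
  Glass-grade sand: 881.0 × 0.002000 = 1.762 kg
  Mg3Si4O10(OH)2: 415.9 × 0.05030 = 20.92 kg
Total LOI = 115.2 kg
Glass = batch − LOI = 1761 − 115.2 = 1646 kg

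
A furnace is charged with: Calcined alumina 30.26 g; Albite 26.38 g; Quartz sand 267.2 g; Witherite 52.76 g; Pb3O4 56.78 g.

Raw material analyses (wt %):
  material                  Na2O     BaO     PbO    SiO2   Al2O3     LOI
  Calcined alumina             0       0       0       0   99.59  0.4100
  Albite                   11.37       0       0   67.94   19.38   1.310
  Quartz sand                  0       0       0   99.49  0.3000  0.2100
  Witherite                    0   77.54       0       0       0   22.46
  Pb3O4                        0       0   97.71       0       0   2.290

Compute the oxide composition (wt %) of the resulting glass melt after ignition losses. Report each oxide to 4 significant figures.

Rounding to four significant figures extends to every intermediate as shown; all internal work keeps full float precision through the solve; a single rounding produces each reported number; the derived quantities are computed starting from the weights on 419.2 g of glass at full float precision (yield, glass mass, totals, ignition loss, the five compositions) exactly as printed in problem or answer.
Mass of each oxide from the mix:
  Na2O: 26.38·0.1137 = 2.999 g
  BaO: 52.76·0.7754 = 40.91 g
  PbO: 56.78·0.9771 = 55.48 g
  SiO2: 26.38·0.6794 + 267.2·0.9949 = 283.8 g
  Al2O3: 30.26·0.9959 + 26.38·0.1938 + 267.2·0.003000 = 36.05 g
LOI: 30.26·0.004100 + 26.38·0.01310 + 267.2·0.002100 + 52.76·0.2246 + 56.78·0.02290 = 14.18 g
batch − LOI leaves glass = 433.4 − 14.18 = 419.2 g (= Σ oxide masses)
percent share: oxide ÷ glass, ×100

Glass mass = 419.2 g (batch 433.4 − LOI 14.18).
Composition: Na2O 0.7155%, BaO 9.759%, PbO 13.23%, SiO2 67.69%, Al2O3 8.600%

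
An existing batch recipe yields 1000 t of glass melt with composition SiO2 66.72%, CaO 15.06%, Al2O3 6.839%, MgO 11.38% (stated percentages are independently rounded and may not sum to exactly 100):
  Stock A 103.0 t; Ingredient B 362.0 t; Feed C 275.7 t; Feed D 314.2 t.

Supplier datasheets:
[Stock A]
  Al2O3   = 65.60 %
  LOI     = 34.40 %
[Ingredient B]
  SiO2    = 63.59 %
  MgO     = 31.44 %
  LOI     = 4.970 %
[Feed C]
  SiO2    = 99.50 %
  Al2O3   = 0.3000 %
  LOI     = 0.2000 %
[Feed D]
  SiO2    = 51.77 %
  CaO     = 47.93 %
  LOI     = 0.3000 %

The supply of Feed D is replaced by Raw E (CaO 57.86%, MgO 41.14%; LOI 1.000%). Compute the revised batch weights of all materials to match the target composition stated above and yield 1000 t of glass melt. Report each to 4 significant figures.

All arithmetic maintains full float precision from first step to last. The intermediate values are shown, with 4-significant-figure rounding, across the worked steps — each reported result takes a single rounding. All derived quantities (net glass mass, the totals, the four compositions, yield, ignition loss) are re-derived using the weight values for 1000 t of glass in exact precision, precisely as stated by problem or answer.
Target masses of each oxide per 1000 t glass melt:
  SiO2: 66.72% × 1000 = 667.2 t
  CaO: 15.06% × 1000 = 150.6 t
  Al2O3: 6.839% × 1000 = 68.39 t
  MgO: 11.38% × 1000 = 113.8 t
Oxide-by-oxide audit from the weights as reported, per the basis as stated (every target is met by its sum modulo rounding of the values):
  SiO2: 21.37·0.6359 + 656.9·0.9950 = 667.2 t (target 667.2 t)
  CaO: 260.3·0.5786 = 150.6 t (target 150.6 t)
  Al2O3: 101.2·0.6560 + 656.9·0.003000 = 68.36 t (target 68.39 t)
  MgO: 21.37·0.3144 + 260.3·0.4114 = 113.8 t (target 113.8 t)
The glass-mass cross-check: whole batch net of LOI = 1000 t (targets for the oxides total 1000 t; stated basis 1000 t — a pure rounding effect).
Total batch = Σ batch = 1040 t; Σ batch·LOI gives LOI loss = 39.79 t; as yield: glass ÷ batch → 96.17%.

Revised batch per 1000 t glass melt:
  Stock A: 101.2 t
  Ingredient B: 21.37 t
  Feed C: 656.9 t
  Raw E: 260.3 t
Total batch = 1040 t; LOI loss = 39.79 t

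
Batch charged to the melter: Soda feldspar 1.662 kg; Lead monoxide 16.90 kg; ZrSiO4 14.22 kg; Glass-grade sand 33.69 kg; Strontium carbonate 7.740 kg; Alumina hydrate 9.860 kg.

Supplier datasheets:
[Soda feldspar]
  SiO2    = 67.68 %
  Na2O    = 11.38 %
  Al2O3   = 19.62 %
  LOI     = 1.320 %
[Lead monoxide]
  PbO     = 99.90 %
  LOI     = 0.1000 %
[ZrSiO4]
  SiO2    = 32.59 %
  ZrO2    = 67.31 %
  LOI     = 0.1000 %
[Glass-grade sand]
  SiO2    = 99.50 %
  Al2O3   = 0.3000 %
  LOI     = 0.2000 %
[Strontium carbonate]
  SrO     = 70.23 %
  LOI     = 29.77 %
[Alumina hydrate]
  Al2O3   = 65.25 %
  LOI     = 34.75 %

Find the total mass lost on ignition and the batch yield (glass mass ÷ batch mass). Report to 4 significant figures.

LOI loss = 5.851 kg; glass = 78.22 kg; yield = 93.04%

Every computation runs at exact precision all the way through — mid-chain values are displayed with 4-significant-digit rounding in the working. Every reported number takes a single rounding. All derived quantities, which include the six compositions, LOI, the yield, glass mass, the totals, are rebuilt in full float precision, as written in problem or answer, starting from the weights at 78.22 kg of glass.
Ignition loss by material:
  Soda feldspar: 1.662 × 0.01320 = 0.02194 kg
  Lead monoxide: 16.90 × 0.001000 = 0.01690 kg
  ZrSiO4: 14.22 × 0.001000 = 0.01422 kg
  Glass-grade sand: 33.69 × 0.002000 = 0.06738 kg
  Strontium carbonate: 7.740 × 0.2977 = 2.304 kg
  Alumina hydrate: 9.860 × 0.3475 = 3.426 kg
Total LOI = 5.851 kg
Glass = batch − LOI = 84.07 − 5.851 = 78.22 kg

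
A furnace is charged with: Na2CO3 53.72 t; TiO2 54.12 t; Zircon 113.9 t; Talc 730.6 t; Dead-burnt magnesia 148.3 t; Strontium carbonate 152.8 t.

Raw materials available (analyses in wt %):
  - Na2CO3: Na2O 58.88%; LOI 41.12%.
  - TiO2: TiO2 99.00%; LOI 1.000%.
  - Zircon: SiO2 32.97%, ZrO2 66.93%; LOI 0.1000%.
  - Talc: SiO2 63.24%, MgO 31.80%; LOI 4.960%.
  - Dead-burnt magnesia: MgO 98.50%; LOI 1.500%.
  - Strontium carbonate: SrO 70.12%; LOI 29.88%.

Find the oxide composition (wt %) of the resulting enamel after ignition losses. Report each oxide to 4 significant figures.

Every computation carries full float precision in all steps; mid-chain values are printed (rounded to four significant figures) across the worked steps. Each reported result includes exactly one rounding — the derived quantities are re-derived in exact precision (net glass mass, the yield, ignition loss, the totals, the six compositions) starting from the weights for 1147 t of glass as they appear in problem or answer.
What the batch supplies per oxide:
  SiO2: 113.9·0.3297 + 730.6·0.6324 = 499.6 t
  MgO: 730.6·0.3180 + 148.3·0.9850 = 378.4 t
  Na2O: 53.72·0.5888 = 31.63 t
  ZrO2: 113.9·0.6693 = 76.23 t
  SrO: 152.8·0.7012 = 107.1 t
  TiO2: 54.12·0.9900 = 53.58 t
LOI: 53.72·0.4112 + 54.12·0.01000 + 113.9·0.001000 + 730.6·0.04960 + 148.3·0.01500 + 152.8·0.2988 = 106.9 t
Net of LOI, the glass mass = 1253 − 106.9 = 1147 t (equal to the oxide-mass sum)
wt % = oxide mass / glass mass × 100

Glass mass = 1147 t (batch 1253 − LOI 106.9).
Composition: SiO2 43.57%, MgO 33.00%, Na2O 2.759%, ZrO2 6.649%, SrO 9.345%, TiO2 4.673%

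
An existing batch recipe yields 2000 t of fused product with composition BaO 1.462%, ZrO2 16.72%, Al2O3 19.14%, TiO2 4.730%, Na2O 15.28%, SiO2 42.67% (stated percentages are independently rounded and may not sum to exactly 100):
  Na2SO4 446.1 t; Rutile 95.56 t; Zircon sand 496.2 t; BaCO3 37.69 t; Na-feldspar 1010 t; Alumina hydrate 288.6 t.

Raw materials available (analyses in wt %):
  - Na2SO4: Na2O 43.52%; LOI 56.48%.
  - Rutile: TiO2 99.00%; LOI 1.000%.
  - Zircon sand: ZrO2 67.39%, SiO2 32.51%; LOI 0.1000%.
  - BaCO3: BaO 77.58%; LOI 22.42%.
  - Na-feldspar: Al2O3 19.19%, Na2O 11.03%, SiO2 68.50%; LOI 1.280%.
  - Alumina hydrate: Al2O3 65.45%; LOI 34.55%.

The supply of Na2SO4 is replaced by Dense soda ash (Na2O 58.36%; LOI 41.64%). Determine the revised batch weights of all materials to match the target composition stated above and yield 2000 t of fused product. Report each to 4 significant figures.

All arithmetic keeps full float precision all the way through — intermediates are shown, rounded to four significant digits, on the page. Each reported result undergoes a single rounding; derived quantities (the totals, LOI, six oxide percentages, yield, net glass mass) are carried at full float precision using the weight values on 2000 t of glass as written in problem or answer.
Target oxide masses per 2000 t fused product:
  BaO: 1.462% × 2000 = 29.24 t
  ZrO2: 16.72% × 2000 = 334.4 t
  Al2O3: 19.14% × 2000 = 382.8 t
  TiO2: 4.730% × 2000 = 94.60 t
  Na2O: 15.28% × 2000 = 305.6 t
  SiO2: 42.67% × 2000 = 853.4 t
Oxide-by-oxide audit applying the batch weights above, versus the basis set out (sum by sum, the targets are met exact up to rounding of places):
  BaO: 37.69·0.7758 = 29.24 t (target 29.24 t)
  ZrO2: 496.2·0.6739 = 334.4 t (target 334.4 t)
  Al2O3: 1010·0.1919 + 288.6·0.6545 = 382.7 t (target 382.8 t)
  TiO2: 95.56·0.9900 = 94.60 t (target 94.60 t)
  Na2O: 332.7·0.5836 + 1010·0.1103 = 305.6 t (target 305.6 t)
  SiO2: 496.2·0.3251 + 1010·0.6850 = 853.2 t (target 853.4 t)
Mass balance on the glass: total charge less LOI = 2000 t (summing oxide targets gives 2000 t; basis as stated: 2000 t — a pure rounding effect).
Total batch = Σ batch = 2261 t; loss to ignition Σ batch·LOI = 261.1 t; the yield ratio, glass ÷ batch: 88.45%.

Revised batch per 2000 t fused product:
  Dense soda ash: 332.7 t
  Rutile: 95.56 t
  Zircon sand: 496.2 t
  BaCO3: 37.69 t
  Na-feldspar: 1010 t
  Alumina hydrate: 288.6 t
Total batch = 2261 t; LOI loss = 261.1 t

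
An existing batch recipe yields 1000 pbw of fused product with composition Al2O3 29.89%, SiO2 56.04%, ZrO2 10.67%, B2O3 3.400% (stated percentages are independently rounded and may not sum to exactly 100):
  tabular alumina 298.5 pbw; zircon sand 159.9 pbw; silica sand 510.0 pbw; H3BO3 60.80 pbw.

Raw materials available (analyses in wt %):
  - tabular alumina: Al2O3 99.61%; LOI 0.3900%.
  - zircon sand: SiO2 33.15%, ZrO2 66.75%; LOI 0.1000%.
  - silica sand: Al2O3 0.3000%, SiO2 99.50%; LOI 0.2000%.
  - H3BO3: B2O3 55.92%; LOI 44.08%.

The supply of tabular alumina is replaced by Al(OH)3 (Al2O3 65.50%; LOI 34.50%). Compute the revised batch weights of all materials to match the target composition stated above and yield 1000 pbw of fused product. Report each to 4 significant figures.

The whole derivation keeps full float precision through the solve — working values are shown rounded to four significant figures across the worked steps; every reported number includes exactly one rounding; all derived quantities, which include glass mass, yield, the four compositions, ignition loss, the totals, are computed in full precision, as set out in the question or the answer, from the weighed amounts at 1000 pbw of glass.
Target masses of each oxide per 1000 pbw fused product:
  Al2O3: 29.89% × 1000 = 298.9 pbw
  SiO2: 56.04% × 1000 = 560.4 pbw
  ZrO2: 10.67% × 1000 = 106.7 pbw
  B2O3: 3.400% × 1000 = 34.00 pbw
Per-oxide balance check with the batch weights as given, against the basis in use (sums match the target masses net of answer rounding effects):
  Al2O3: 454.0·0.6550 + 510.0·0.003000 = 298.9 pbw (target 298.9 pbw)
  SiO2: 159.9·0.3315 + 510.0·0.9950 = 560.5 pbw (target 560.4 pbw)
  ZrO2: 159.9·0.6675 = 106.7 pbw (target 106.7 pbw)
  B2O3: 60.80·0.5592 = 34.00 pbw (target 34.00 pbw)
Glass-mass sanity pass: Σ batch − LOI loss = 1000 pbw (the targets, summed, come to 1000 pbw; with the basis standing at 1000 pbw — deltas are rounding alone).
Batch grand total — Σ batch = 1185 pbw; loss to ignition Σ batch·LOI = 184.6 pbw; yield, glass over the total, = 84.42%.

Revised batch per 1000 pbw fused product:
  Al(OH)3: 454.0 pbw
  zircon sand: 159.9 pbw
  silica sand: 510.0 pbw
  H3BO3: 60.80 pbw
Total batch = 1185 pbw; LOI loss = 184.6 pbw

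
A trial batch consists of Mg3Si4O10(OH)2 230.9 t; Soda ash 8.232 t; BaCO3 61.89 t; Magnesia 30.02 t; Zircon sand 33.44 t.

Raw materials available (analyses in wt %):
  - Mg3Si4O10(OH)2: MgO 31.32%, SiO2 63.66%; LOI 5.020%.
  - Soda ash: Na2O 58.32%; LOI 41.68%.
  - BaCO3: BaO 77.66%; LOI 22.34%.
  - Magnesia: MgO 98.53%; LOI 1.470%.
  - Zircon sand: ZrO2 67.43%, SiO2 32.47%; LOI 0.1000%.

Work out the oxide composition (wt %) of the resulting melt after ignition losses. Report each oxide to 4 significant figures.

Rounding to 4 significant figures extends to each mid-chain value as printed. All arithmetic holds full precision end to end. Exactly one rounding goes into every reported figure — the derived quantities, including the totals, the five compositions, net glass mass, ignition loss, the yield, are carried from the weighed amounts per 335.2 t of glass in full precision as they appear in either problem or answer.
Mass of each oxide from the mix:
  ZrO2: 33.44·0.6743 = 22.55 t
  BaO: 61.89·0.7766 = 48.06 t
  MgO: 230.9·0.3132 + 30.02·0.9853 = 101.9 t
  Na2O: 8.232·0.5832 = 4.801 t
  SiO2: 230.9·0.6366 + 33.44·0.3247 = 157.8 t
LOI: 230.9·0.05020 + 8.232·0.4168 + 61.89·0.2234 + 30.02·0.01470 + 33.44·0.001000 = 29.32 t
Glass mass = batch − LOI = 364.5 − 29.32 = 335.2 t (= the summed oxide contributions)
oxide / glass × 100 gives the wt %

Glass mass = 335.2 t (batch 364.5 − LOI 29.32).
Composition: ZrO2 6.728%, BaO 14.34%, MgO 30.40%, Na2O 1.432%, SiO2 47.10%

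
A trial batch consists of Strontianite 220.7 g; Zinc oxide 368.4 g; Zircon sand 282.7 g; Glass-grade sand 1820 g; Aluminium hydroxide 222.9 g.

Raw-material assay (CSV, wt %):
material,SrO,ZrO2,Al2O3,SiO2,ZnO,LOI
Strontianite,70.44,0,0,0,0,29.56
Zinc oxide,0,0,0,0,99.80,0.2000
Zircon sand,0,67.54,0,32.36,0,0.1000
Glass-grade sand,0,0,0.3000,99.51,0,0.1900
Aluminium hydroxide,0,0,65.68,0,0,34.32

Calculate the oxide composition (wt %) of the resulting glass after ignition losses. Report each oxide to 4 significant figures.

Every computation runs at full precision through every step; working values appear (rounded to 4 significant figures) within the worked lines; every reported number is rounded only once. Derived quantities (the totals, the yield, LOI, glass mass, five oxide percentages) are computed in full float precision using the weight values on 2768 g of glass exactly as printed in the question or the answer.
Delivered oxide masses:
  SrO: 220.7·0.7044 = 155.5 g
  ZrO2: 282.7·0.6754 = 190.9 g
  Al2O3: 1820·0.003000 + 222.9·0.6568 = 151.9 g
  SiO2: 282.7·0.3236 + 1820·0.9951 = 1903 g
  ZnO: 368.4·0.9980 = 367.7 g
LOI: 220.7·0.2956 + 368.4·0.002000 + 282.7·0.001000 + 1820·0.001900 + 222.9·0.3432 = 146.2 g
Resulting glass, batch − LOI: 2915 − 146.2 = 2768 g (= the summed oxide contributions)
percent by weight: oxide/glass ×100

Glass mass = 2768 g (batch 2915 − LOI 146.2).
Composition: SrO 5.615%, ZrO2 6.897%, Al2O3 5.485%, SiO2 68.72%, ZnO 13.28%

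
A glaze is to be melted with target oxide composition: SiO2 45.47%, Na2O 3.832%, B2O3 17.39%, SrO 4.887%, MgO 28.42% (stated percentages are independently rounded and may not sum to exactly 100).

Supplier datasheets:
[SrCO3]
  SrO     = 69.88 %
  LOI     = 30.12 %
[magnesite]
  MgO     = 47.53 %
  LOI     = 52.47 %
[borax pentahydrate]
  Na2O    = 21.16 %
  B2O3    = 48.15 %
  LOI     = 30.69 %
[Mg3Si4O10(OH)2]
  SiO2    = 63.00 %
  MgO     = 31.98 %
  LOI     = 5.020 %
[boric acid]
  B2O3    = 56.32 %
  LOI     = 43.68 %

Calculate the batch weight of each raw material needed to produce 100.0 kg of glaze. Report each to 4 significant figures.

Batch per 100.0 kg glaze:
  SrCO3: 6.993 kg
  magnesite: 11.23 kg
  borax pentahydrate: 18.11 kg
  Mg3Si4O10(OH)2: 72.17 kg
  boric acid: 15.39 kg
Total batch = 123.9 kg; LOI loss = 23.90 kg; yield = 80.71%

All arithmetic runs at exact precision in all steps. In-progress results appear rounded to 4 significant digits in the printout; every reported figure is rounded only once; derived quantities are computed in exact precision (glass mass, totals, yield, ignition loss, the five compositions) from the batch weights for 100.0 kg of glass, precisely as stated by the problem or answer text.
Oxide-by-oxide targets in 100.0 kg glaze:
  SiO2: 45.47% × 100.0 = 45.47 kg
  Na2O: 3.832% × 100.0 = 3.832 kg
  B2O3: 17.39% × 100.0 = 17.39 kg
  SrO: 4.887% × 100.0 = 4.887 kg
  MgO: 28.42% × 100.0 = 28.42 kg
A balance pass over the oxides, per the reported batch figures, versus the basis set out (summed amounts equal target values exact up to rounding of places):
  SiO2: 72.17·0.6300 = 45.47 kg (target 45.47 kg)
  Na2O: 18.11·0.2116 = 3.832 kg (target 3.832 kg)
  B2O3: 18.11·0.4815 + 15.39·0.5632 = 17.39 kg (target 17.39 kg)
  SrO: 6.993·0.6988 = 4.887 kg (target 4.887 kg)
  MgO: 11.23·0.4753 + 72.17·0.3198 = 28.42 kg (target 28.42 kg)
Consistency of the glass mass: batch total minus LOI = 99.99 kg (oxide target masses add up to 100.0 kg; with the basis standing at 100.0 kg — gaps are rounding artifacts).
Batch grand total — Σ batch = 123.9 kg; LOI removed, Σ of batch·LOI: 23.90 kg; yield: glass divided by total = 80.71%.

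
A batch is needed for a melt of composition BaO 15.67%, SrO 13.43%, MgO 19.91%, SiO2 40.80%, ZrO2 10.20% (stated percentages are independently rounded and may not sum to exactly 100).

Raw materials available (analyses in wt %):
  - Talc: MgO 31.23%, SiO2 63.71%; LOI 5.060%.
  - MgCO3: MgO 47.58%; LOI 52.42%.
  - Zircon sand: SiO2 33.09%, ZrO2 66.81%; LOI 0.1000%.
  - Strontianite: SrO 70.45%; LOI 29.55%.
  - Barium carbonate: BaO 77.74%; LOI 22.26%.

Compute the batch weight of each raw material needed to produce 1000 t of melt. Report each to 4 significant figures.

All arithmetic maintains full precision through every step; the intermediate values are shown rounded off to 4 significant digits between the steps — each reported figure is rounded a single time — derived quantities (the yield, glass mass, five oxide percentages, totals, ignition loss) are re-derived in full float precision using the weight values on 1000 t of glass, as quoted within the problem or answer text.
Oxide-by-oxide targets in 1000 t melt:
  BaO: 15.67% × 1000 = 156.7 t
  SrO: 13.43% × 1000 = 134.3 t
  MgO: 19.91% × 1000 = 199.1 t
  SiO2: 40.80% × 1000 = 408.0 t
  ZrO2: 10.20% × 1000 = 102.0 t
Verifying the oxide balance applying the batch weights above, at the basis given (each sum matches its target mass modulo rounding of the values):
  BaO: 201.6·0.7774 = 156.7 t (target 156.7 t)
  SrO: 190.6·0.7045 = 134.3 t (target 134.3 t)
  MgO: 561.1·0.3123 + 50.16·0.4758 = 199.1 t (target 199.1 t)
  SiO2: 561.1·0.6371 + 152.7·0.3309 = 408.0 t (target 408.0 t)
  ZrO2: 152.7·0.6681 = 102.0 t (target 102.0 t)
Glass-mass sanity pass: whole batch net of LOI = 1000 t (the Σ of target masses is 1000 t; basis as stated: 1000 t — a pure rounding effect).
Adding the batch up: Σ batch = 1156 t; loss to ignition Σ batch·LOI = 156.0 t; the yield ratio, glass ÷ batch: 86.50%.

Batch per 1000 t melt:
  Talc: 561.1 t
  MgCO3: 50.16 t
  Zircon sand: 152.7 t
  Strontianite: 190.6 t
  Barium carbonate: 201.6 t
Total batch = 1156 t; LOI loss = 156.0 t; yield = 86.50%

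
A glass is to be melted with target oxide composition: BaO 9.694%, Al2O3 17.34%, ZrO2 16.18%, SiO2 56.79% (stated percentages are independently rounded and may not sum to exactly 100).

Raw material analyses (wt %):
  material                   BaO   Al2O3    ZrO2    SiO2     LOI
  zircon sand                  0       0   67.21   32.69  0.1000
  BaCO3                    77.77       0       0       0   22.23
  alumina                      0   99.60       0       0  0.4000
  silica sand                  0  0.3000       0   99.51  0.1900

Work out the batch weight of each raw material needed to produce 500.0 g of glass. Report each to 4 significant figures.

Intermediates appear with 4-significant-figure rounding within the worked lines — every computation maintains full float precision in every operation. Every reported result is rounded exactly once. The derived quantities (the four compositions, net glass mass, yield, the totals, ignition loss) are rebuilt at full precision starting from the weights at 500.0 g of glass, as set out in the question or the answer.
The oxide mass targets at 500.0 g glass:
  BaO: 9.694% × 500.0 = 48.47 g
  Al2O3: 17.34% × 500.0 = 86.70 g
  ZrO2: 16.18% × 500.0 = 80.90 g
  SiO2: 56.79% × 500.0 = 284.0 g
Sums-versus-targets review per the reported batch figures, for the quoted basis mass (each sum matches its target mass exact up to rounding of places):
  BaO: 62.32·0.7777 = 48.47 g (target 48.47 g)
  Al2O3: 86.31·0.9960 + 245.8·0.003000 = 86.70 g (target 86.70 g)
  ZrO2: 120.4·0.6721 = 80.92 g (target 80.90 g)
  SiO2: 120.4·0.3269 + 245.8·0.9951 = 284.0 g (target 284.0 g)
Mass balance on the glass: net batch after ignition = 500.0 g (the targets, summed, come to 500.0 g; stated basis 500.0 g — gaps are rounding artifacts).
Batch total: Σ batch = 514.8 g; ignition loss, Σ(batch × LOI) = 14.79 g; yield, glass over the total, = 97.13%.

Batch per 500.0 g glass:
  zircon sand: 120.4 g
  BaCO3: 62.32 g
  alumina: 86.31 g
  silica sand: 245.8 g
Total batch = 514.8 g; LOI loss = 14.79 g; yield = 97.13%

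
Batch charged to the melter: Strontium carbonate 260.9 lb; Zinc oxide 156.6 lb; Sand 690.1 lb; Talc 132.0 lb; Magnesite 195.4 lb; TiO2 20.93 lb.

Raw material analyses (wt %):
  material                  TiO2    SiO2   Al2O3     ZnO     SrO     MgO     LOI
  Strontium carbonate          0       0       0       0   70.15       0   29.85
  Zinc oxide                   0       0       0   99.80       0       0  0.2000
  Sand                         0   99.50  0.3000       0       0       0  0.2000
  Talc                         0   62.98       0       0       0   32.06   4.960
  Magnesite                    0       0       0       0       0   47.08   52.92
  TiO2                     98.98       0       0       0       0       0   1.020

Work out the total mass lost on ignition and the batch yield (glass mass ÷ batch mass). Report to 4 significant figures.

LOI loss = 189.7 lb; glass = 1266 lb; yield = 86.97%

Every computation carries full precision from first step to last; in-progress results appear, with 4-significant-digit rounding, in the printout — exactly one rounding lands on every reported number; all derived quantities (totals, yield, the six compositions, net glass mass, ignition loss) are re-derived using the weight values per 1266 lb of glass in full precision as set out in the question or the answer.
Ignition loss by material:
  Strontium carbonate: 260.9 × 0.2985 = 77.88 lb
  Zinc oxide: 156.6 × 0.002000 = 0.3132 lb
  Sand: 690.1 × 0.002000 = 1.380 lb
  Talc: 132.0 × 0.04960 = 6.547 lb
  Magnesite: 195.4 × 0.5292 = 103.4 lb
  TiO2: 20.93 × 0.01020 = 0.2135 lb
Total LOI = 189.7 lb
Glass = batch − LOI = 1456 − 189.7 = 1266 lb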